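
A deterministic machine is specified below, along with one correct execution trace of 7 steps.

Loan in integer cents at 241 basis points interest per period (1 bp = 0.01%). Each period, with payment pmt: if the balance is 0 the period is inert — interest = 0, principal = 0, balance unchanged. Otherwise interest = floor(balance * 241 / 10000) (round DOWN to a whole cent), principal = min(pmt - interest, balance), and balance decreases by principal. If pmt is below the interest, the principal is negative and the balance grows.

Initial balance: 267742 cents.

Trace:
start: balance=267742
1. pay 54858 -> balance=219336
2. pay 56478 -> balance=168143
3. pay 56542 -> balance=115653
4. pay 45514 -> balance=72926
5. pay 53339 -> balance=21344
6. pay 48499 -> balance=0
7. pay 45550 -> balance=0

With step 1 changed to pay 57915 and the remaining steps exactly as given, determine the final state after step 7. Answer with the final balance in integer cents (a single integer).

(re-executing from step 1 with the substitution; state before step 1: balance=267742)
1. pay 57915 -> balance=216279
2. pay 56478 -> balance=165013
3. pay 56542 -> balance=112447
4. pay 45514 -> balance=69642
5. pay 53339 -> balance=17981
6. pay 48499 -> balance=0
7. pay 45550 -> balance=0

0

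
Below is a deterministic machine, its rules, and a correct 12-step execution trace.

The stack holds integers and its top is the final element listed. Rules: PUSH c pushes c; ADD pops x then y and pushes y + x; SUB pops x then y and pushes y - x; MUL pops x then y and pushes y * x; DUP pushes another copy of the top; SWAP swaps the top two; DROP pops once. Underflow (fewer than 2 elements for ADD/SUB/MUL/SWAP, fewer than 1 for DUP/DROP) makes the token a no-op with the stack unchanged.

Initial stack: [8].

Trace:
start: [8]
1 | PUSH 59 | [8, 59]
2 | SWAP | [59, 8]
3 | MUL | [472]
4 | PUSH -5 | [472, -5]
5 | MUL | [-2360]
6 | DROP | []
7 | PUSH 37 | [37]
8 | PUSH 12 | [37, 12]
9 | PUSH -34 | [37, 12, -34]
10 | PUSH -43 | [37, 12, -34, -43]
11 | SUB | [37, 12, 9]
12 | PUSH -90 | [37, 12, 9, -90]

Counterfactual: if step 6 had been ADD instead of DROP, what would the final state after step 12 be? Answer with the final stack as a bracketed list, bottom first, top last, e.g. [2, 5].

[-2360, 37, 12, 9, -90]

(re-executing from step 6 with the substitution; state before step 6: [-2360])
6 | ADD | [-2360]
7 | PUSH 37 | [-2360, 37]
8 | PUSH 12 | [-2360, 37, 12]
9 | PUSH -34 | [-2360, 37, 12, -34]
10 | PUSH -43 | [-2360, 37, 12, -34, -43]
11 | SUB | [-2360, 37, 12, 9]
12 | PUSH -90 | [-2360, 37, 12, 9, -90]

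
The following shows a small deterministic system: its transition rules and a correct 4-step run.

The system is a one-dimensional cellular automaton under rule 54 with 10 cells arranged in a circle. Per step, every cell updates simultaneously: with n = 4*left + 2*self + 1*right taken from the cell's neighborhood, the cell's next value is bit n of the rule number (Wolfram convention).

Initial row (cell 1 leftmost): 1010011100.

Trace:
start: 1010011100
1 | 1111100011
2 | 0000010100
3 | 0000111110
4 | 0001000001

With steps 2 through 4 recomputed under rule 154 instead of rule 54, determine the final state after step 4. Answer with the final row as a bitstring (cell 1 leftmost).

(re-executing steps 2..4 under rule 154; state before step 2: 1111100011)
2 | 1111010111
3 | 1110000111
4 | 1101001111

1101001111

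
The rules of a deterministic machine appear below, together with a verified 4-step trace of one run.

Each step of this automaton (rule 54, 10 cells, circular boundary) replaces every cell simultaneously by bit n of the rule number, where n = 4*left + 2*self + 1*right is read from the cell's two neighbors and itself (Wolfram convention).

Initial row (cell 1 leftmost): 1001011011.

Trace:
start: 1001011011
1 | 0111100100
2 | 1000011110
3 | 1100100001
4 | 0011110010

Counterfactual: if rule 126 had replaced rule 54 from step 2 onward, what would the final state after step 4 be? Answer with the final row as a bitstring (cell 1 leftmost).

(re-executing steps 2..4 under rule 126; state before step 2: 0111100100)
2 | 1100111110
3 | 1111100011
4 | 0000110110

0000110110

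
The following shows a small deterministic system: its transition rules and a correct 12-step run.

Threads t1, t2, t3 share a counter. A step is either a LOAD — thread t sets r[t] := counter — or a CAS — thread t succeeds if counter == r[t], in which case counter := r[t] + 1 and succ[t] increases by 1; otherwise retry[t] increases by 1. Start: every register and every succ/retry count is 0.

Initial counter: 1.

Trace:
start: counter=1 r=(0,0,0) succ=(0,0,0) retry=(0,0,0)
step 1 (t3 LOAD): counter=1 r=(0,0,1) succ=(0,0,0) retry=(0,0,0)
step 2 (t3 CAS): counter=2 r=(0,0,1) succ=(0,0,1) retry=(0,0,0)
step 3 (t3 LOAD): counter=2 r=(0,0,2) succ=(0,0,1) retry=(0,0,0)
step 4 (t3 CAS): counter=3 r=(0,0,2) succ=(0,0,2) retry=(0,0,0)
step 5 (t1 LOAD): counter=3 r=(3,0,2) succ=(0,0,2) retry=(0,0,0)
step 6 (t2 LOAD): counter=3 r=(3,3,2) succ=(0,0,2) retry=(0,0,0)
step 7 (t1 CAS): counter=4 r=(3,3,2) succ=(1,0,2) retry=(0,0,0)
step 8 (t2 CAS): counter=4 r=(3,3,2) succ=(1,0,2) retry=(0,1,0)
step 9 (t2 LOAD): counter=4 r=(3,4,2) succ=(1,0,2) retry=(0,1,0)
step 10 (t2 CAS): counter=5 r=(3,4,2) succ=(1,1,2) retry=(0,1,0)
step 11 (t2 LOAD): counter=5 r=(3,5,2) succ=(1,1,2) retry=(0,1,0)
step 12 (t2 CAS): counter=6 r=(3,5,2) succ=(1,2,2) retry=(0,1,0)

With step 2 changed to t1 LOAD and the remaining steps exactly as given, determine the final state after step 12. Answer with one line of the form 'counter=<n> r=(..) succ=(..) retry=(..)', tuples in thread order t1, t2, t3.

(re-executing from step 2 with the substitution; state before step 2: counter=1 r=(0,0,1) succ=(0,0,0) retry=(0,0,0))
step 2 (t1 LOAD): counter=1 r=(1,0,1) succ=(0,0,0) retry=(0,0,0)
step 3 (t3 LOAD): counter=1 r=(1,0,1) succ=(0,0,0) retry=(0,0,0)
step 4 (t3 CAS): counter=2 r=(1,0,1) succ=(0,0,1) retry=(0,0,0)
step 5 (t1 LOAD): counter=2 r=(2,0,1) succ=(0,0,1) retry=(0,0,0)
step 6 (t2 LOAD): counter=2 r=(2,2,1) succ=(0,0,1) retry=(0,0,0)
step 7 (t1 CAS): counter=3 r=(2,2,1) succ=(1,0,1) retry=(0,0,0)
step 8 (t2 CAS): counter=3 r=(2,2,1) succ=(1,0,1) retry=(0,1,0)
step 9 (t2 LOAD): counter=3 r=(2,3,1) succ=(1,0,1) retry=(0,1,0)
step 10 (t2 CAS): counter=4 r=(2,3,1) succ=(1,1,1) retry=(0,1,0)
step 11 (t2 LOAD): counter=4 r=(2,4,1) succ=(1,1,1) retry=(0,1,0)
step 12 (t2 CAS): counter=5 r=(2,4,1) succ=(1,2,1) retry=(0,1,0)

counter=5 r=(2,4,1) succ=(1,2,1) retry=(0,1,0)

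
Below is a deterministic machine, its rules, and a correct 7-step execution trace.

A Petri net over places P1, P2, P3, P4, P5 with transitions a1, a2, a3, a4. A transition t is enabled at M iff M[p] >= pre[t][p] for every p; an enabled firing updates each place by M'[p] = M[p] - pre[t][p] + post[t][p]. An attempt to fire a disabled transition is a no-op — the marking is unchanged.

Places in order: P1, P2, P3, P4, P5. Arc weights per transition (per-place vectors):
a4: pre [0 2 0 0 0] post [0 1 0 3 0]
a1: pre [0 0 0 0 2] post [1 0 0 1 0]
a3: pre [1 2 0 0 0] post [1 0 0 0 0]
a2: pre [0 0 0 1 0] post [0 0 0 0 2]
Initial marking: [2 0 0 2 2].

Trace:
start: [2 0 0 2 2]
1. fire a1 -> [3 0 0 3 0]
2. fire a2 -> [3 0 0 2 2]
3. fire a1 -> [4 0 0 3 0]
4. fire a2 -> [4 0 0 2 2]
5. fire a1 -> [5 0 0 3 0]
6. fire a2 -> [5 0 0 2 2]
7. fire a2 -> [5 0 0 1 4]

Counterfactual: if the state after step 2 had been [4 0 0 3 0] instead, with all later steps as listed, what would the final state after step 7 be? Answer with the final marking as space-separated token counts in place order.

5 0 0 1 4

state after step 2 := [4 0 0 3 0]
3. fire a1 -> [4 0 0 3 0]
4. fire a2 -> [4 0 0 2 2]
5. fire a1 -> [5 0 0 3 0]
6. fire a2 -> [5 0 0 2 2]
7. fire a2 -> [5 0 0 1 4]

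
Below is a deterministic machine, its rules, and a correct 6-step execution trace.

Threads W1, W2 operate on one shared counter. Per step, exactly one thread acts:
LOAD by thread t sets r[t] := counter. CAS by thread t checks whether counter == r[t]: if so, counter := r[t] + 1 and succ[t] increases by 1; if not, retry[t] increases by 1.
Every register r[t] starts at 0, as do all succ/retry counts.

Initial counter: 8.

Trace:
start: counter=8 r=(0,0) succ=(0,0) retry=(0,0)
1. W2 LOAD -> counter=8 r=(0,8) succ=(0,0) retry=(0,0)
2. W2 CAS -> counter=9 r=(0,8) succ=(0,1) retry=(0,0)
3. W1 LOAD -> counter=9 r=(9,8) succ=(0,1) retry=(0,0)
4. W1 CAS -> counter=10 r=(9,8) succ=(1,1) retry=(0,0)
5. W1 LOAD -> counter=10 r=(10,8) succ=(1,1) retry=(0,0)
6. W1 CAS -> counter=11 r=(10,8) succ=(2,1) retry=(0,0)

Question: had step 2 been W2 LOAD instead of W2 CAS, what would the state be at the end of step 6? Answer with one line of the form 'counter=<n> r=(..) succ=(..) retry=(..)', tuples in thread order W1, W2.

counter=10 r=(9,8) succ=(2,0) retry=(0,0)

(re-executing from step 2 with the substitution; state before step 2: counter=8 r=(0,8) succ=(0,0) retry=(0,0))
2. W2 LOAD -> counter=8 r=(0,8) succ=(0,0) retry=(0,0)
3. W1 LOAD -> counter=8 r=(8,8) succ=(0,0) retry=(0,0)
4. W1 CAS -> counter=9 r=(8,8) succ=(1,0) retry=(0,0)
5. W1 LOAD -> counter=9 r=(9,8) succ=(1,0) retry=(0,0)
6. W1 CAS -> counter=10 r=(9,8) succ=(2,0) retry=(0,0)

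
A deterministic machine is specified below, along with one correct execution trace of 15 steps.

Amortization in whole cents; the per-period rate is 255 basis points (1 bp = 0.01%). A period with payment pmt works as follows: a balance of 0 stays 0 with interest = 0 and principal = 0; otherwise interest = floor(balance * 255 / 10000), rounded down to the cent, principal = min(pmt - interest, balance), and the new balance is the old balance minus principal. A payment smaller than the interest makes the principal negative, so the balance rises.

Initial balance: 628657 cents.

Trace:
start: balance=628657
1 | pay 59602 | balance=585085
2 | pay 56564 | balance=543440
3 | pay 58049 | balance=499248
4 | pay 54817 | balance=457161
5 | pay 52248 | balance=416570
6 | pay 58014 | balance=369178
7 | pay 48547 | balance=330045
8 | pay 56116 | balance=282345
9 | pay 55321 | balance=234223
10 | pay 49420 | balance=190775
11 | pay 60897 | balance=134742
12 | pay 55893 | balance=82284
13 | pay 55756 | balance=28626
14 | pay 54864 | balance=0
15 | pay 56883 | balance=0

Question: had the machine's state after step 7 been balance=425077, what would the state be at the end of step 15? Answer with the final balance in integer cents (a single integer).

state after step 7 := balance=425077
8 | pay 56116 | balance=379800
9 | pay 55321 | balance=334163
10 | pay 49420 | balance=293264
11 | pay 60897 | balance=239845
12 | pay 55893 | balance=190068
13 | pay 55756 | balance=139158
14 | pay 54864 | balance=87842
15 | pay 56883 | balance=33198

33198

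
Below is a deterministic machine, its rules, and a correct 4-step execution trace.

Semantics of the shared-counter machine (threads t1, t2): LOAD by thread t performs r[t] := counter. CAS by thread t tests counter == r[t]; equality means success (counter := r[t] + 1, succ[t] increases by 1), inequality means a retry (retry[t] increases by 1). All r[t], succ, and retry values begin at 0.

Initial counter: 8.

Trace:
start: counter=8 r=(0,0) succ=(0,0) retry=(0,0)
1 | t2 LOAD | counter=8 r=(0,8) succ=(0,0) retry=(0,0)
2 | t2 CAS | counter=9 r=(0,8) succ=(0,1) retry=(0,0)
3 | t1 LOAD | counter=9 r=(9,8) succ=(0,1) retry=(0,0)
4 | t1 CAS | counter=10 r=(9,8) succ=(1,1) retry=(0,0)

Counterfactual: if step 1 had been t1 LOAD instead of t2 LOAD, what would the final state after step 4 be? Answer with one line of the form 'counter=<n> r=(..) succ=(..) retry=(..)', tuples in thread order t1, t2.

counter=9 r=(8,0) succ=(1,0) retry=(0,1)

(re-executing from step 1 with the substitution; state before step 1: counter=8 r=(0,0) succ=(0,0) retry=(0,0))
1 | t1 LOAD | counter=8 r=(8,0) succ=(0,0) retry=(0,0)
2 | t2 CAS | counter=8 r=(8,0) succ=(0,0) retry=(0,1)
3 | t1 LOAD | counter=8 r=(8,0) succ=(0,0) retry=(0,1)
4 | t1 CAS | counter=9 r=(8,0) succ=(1,0) retry=(0,1)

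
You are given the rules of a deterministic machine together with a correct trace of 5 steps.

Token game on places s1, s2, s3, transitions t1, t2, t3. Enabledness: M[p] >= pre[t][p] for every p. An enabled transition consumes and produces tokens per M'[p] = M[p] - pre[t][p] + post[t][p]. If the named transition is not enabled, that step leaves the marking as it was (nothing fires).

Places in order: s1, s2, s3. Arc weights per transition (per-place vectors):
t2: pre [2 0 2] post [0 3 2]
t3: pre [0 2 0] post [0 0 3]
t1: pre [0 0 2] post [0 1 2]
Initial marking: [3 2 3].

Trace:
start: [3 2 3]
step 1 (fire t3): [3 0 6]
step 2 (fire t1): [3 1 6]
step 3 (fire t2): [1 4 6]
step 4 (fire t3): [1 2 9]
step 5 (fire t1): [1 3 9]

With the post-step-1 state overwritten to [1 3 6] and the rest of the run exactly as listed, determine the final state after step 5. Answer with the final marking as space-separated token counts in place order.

state after step 1 := [1 3 6]
step 2 (fire t1): [1 4 6]
step 3 (fire t2): [1 4 6]
step 4 (fire t3): [1 2 9]
step 5 (fire t1): [1 3 9]

1 3 9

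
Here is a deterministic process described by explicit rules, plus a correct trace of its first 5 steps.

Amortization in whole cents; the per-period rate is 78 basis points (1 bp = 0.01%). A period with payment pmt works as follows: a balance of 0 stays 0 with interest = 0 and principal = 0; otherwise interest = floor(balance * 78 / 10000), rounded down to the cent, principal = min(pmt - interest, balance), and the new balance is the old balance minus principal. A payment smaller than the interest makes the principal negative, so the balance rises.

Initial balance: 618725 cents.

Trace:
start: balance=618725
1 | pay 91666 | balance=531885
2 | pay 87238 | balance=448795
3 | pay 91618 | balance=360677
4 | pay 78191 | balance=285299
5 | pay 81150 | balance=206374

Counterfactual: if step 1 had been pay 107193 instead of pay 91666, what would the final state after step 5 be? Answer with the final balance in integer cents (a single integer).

190357

(re-executing from step 1 with the substitution; state before step 1: balance=618725)
1 | pay 107193 | balance=516358
2 | pay 87238 | balance=433147
3 | pay 91618 | balance=344907
4 | pay 78191 | balance=269406
5 | pay 81150 | balance=190357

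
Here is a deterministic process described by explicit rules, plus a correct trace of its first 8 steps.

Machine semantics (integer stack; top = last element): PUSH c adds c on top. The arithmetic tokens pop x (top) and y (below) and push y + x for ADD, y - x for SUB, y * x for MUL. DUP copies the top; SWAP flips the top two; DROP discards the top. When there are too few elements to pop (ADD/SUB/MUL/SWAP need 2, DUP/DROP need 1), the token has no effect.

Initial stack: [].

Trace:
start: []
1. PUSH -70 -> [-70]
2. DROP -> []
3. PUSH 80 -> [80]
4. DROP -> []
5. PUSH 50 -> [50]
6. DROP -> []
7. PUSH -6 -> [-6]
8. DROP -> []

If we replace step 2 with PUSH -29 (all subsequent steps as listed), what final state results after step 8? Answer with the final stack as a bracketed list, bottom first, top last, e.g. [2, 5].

[-70, -29]

(re-executing from step 2 with the substitution; state before step 2: [-70])
2. PUSH -29 -> [-70, -29]
3. PUSH 80 -> [-70, -29, 80]
4. DROP -> [-70, -29]
5. PUSH 50 -> [-70, -29, 50]
6. DROP -> [-70, -29]
7. PUSH -6 -> [-70, -29, -6]
8. DROP -> [-70, -29]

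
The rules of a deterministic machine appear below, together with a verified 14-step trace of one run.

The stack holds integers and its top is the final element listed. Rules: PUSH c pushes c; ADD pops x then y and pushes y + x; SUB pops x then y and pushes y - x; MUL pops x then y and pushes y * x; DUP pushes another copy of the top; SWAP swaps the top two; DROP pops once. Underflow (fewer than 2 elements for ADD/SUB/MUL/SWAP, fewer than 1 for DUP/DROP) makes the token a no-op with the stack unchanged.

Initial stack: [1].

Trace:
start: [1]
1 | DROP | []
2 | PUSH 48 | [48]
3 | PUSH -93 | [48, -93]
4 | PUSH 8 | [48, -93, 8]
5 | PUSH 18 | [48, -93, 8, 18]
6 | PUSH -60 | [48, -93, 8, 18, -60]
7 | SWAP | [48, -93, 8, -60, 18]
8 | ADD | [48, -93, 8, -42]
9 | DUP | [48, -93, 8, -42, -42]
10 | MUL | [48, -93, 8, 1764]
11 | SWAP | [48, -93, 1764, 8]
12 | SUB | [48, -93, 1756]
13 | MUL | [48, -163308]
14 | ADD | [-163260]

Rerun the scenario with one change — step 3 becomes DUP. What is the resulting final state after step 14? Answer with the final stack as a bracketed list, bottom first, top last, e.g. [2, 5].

[84336]

(re-executing from step 3 with the substitution; state before step 3: [48])
3 | DUP | [48, 48]
4 | PUSH 8 | [48, 48, 8]
5 | PUSH 18 | [48, 48, 8, 18]
6 | PUSH -60 | [48, 48, 8, 18, -60]
7 | SWAP | [48, 48, 8, -60, 18]
8 | ADD | [48, 48, 8, -42]
9 | DUP | [48, 48, 8, -42, -42]
10 | MUL | [48, 48, 8, 1764]
11 | SWAP | [48, 48, 1764, 8]
12 | SUB | [48, 48, 1756]
13 | MUL | [48, 84288]
14 | ADD | [84336]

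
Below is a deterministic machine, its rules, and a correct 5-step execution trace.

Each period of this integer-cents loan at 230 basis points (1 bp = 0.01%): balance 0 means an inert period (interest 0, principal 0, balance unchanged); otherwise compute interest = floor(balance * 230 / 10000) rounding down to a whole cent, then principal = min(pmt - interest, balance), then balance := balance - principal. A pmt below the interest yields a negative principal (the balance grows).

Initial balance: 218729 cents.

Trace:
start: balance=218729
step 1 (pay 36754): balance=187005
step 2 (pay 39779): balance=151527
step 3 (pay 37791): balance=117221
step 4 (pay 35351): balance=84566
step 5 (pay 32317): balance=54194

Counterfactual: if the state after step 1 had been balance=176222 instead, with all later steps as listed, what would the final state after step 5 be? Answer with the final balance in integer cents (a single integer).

state after step 1 := balance=176222
step 2 (pay 39779): balance=140496
step 3 (pay 37791): balance=105936
step 4 (pay 35351): balance=73021
step 5 (pay 32317): balance=42383

42383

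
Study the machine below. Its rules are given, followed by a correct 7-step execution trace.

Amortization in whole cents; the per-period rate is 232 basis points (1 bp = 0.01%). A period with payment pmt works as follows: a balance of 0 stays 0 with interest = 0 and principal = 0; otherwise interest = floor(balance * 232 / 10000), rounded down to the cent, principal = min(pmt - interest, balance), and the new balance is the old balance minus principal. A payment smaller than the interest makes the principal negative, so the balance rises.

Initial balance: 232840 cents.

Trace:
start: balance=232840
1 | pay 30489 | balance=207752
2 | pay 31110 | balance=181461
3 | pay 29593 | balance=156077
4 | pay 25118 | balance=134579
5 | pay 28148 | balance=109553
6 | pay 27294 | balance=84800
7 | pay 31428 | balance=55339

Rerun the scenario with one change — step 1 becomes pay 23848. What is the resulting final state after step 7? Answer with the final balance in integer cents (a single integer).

62961

(re-executing from step 1 with the substitution; state before step 1: balance=232840)
1 | pay 23848 | balance=214393
2 | pay 31110 | balance=188256
3 | pay 29593 | balance=163030
4 | pay 25118 | balance=141694
5 | pay 28148 | balance=116833
6 | pay 27294 | balance=92249
7 | pay 31428 | balance=62961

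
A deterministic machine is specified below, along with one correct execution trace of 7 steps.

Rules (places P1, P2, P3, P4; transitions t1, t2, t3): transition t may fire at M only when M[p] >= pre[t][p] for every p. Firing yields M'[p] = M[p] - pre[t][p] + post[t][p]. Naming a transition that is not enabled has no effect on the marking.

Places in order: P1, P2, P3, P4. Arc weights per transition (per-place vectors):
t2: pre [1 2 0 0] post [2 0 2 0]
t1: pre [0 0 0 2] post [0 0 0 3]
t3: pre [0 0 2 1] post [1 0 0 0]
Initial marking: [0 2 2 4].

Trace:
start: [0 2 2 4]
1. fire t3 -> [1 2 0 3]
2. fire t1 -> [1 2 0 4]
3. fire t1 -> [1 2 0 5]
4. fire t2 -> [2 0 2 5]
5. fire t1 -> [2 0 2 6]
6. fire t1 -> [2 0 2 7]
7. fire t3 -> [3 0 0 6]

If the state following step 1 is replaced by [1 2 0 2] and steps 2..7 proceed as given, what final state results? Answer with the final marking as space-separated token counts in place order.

state after step 1 := [1 2 0 2]
2. fire t1 -> [1 2 0 3]
3. fire t1 -> [1 2 0 4]
4. fire t2 -> [2 0 2 4]
5. fire t1 -> [2 0 2 5]
6. fire t1 -> [2 0 2 6]
7. fire t3 -> [3 0 0 5]

3 0 0 5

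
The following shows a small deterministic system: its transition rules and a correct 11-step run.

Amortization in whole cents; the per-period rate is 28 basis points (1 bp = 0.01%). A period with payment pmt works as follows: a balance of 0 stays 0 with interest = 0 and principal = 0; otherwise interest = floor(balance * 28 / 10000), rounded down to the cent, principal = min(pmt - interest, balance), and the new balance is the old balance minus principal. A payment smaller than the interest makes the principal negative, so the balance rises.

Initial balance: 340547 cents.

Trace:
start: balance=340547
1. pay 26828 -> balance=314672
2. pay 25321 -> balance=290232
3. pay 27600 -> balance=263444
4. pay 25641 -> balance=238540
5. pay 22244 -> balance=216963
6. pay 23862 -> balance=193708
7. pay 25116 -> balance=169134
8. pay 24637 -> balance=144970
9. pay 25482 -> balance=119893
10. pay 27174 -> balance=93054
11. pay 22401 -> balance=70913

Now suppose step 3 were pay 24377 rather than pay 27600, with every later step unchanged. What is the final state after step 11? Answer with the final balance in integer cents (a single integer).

74209

(re-executing from step 3 with the substitution; state before step 3: balance=290232)
3. pay 24377 -> balance=266667
4. pay 25641 -> balance=241772
5. pay 22244 -> balance=220204
6. pay 23862 -> balance=196958
7. pay 25116 -> balance=172393
8. pay 24637 -> balance=148238
9. pay 25482 -> balance=123171
10. pay 27174 -> balance=96341
11. pay 22401 -> balance=74209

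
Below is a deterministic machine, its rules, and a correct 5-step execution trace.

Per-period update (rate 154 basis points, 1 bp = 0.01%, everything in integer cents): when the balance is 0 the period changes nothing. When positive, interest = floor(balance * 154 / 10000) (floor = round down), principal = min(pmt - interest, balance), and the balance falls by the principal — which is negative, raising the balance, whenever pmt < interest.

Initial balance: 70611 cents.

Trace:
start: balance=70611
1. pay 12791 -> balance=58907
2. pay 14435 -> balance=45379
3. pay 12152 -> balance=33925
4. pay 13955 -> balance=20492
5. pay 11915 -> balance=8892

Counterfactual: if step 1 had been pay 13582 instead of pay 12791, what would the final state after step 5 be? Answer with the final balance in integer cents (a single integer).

(re-executing from step 1 with the substitution; state before step 1: balance=70611)
1. pay 13582 -> balance=58116
2. pay 14435 -> balance=44575
3. pay 12152 -> balance=33109
4. pay 13955 -> balance=19663
5. pay 11915 -> balance=8050

8050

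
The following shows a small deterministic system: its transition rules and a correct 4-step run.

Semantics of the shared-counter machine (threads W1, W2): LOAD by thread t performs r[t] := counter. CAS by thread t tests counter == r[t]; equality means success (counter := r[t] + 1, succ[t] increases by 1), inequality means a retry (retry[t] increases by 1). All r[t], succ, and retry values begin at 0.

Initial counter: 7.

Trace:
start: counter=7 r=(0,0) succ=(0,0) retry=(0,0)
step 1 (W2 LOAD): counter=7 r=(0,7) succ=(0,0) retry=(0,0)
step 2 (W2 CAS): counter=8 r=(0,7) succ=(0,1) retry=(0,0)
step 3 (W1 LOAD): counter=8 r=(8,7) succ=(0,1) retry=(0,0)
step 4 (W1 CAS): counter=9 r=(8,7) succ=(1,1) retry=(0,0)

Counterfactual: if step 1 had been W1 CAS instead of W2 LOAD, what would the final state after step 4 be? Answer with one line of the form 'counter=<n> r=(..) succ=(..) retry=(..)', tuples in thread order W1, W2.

(re-executing from step 1 with the substitution; state before step 1: counter=7 r=(0,0) succ=(0,0) retry=(0,0))
step 1 (W1 CAS): counter=7 r=(0,0) succ=(0,0) retry=(1,0)
step 2 (W2 CAS): counter=7 r=(0,0) succ=(0,0) retry=(1,1)
step 3 (W1 LOAD): counter=7 r=(7,0) succ=(0,0) retry=(1,1)
step 4 (W1 CAS): counter=8 r=(7,0) succ=(1,0) retry=(1,1)

counter=8 r=(7,0) succ=(1,0) retry=(1,1)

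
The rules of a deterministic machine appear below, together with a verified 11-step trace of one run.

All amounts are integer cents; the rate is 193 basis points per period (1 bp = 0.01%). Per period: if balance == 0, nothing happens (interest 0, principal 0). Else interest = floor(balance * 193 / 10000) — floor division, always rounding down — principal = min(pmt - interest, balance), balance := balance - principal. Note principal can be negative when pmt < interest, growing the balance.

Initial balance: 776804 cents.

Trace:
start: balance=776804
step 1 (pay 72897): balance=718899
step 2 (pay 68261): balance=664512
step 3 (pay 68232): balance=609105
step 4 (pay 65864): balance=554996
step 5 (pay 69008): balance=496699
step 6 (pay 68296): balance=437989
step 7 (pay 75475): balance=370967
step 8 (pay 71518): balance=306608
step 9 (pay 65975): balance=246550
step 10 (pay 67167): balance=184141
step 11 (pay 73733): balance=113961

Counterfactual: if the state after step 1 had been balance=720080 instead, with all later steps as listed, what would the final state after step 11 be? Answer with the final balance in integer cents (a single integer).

115390

state after step 1 := balance=720080
step 2 (pay 68261): balance=665716
step 3 (pay 68232): balance=610332
step 4 (pay 65864): balance=556247
step 5 (pay 69008): balance=497974
step 6 (pay 68296): balance=439288
step 7 (pay 75475): balance=372291
step 8 (pay 71518): balance=307958
step 9 (pay 65975): balance=247926
step 10 (pay 67167): balance=185543
step 11 (pay 73733): balance=115390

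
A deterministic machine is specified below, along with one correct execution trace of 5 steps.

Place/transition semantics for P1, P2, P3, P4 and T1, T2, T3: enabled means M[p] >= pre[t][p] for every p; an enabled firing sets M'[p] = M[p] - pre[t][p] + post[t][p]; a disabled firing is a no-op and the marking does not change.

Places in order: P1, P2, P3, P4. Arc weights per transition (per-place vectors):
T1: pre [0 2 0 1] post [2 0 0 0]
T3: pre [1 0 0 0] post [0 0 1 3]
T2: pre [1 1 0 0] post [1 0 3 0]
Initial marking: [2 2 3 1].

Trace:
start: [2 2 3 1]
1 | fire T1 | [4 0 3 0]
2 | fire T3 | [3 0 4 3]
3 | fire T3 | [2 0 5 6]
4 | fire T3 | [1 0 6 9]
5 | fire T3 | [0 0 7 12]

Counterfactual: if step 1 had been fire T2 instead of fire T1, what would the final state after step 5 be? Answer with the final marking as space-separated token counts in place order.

0 1 8 7

(re-executing from step 1 with the substitution; state before step 1: [2 2 3 1])
1 | fire T2 | [2 1 6 1]
2 | fire T3 | [1 1 7 4]
3 | fire T3 | [0 1 8 7]
4 | fire T3 | [0 1 8 7]
5 | fire T3 | [0 1 8 7]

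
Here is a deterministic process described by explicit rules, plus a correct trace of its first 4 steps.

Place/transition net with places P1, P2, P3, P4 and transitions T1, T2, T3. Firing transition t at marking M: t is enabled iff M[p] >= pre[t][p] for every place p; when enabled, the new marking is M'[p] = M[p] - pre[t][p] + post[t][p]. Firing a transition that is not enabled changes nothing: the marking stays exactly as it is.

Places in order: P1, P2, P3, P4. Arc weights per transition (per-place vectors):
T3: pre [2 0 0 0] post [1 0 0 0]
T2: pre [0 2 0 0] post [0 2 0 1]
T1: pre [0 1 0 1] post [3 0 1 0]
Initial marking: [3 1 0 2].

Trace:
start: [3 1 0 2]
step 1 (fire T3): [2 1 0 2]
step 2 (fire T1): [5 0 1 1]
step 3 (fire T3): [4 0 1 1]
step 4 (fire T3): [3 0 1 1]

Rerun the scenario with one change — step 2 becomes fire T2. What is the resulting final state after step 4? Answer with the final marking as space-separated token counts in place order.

(re-executing from step 2 with the substitution; state before step 2: [2 1 0 2])
step 2 (fire T2): [2 1 0 2]
step 3 (fire T3): [1 1 0 2]
step 4 (fire T3): [1 1 0 2]

1 1 0 2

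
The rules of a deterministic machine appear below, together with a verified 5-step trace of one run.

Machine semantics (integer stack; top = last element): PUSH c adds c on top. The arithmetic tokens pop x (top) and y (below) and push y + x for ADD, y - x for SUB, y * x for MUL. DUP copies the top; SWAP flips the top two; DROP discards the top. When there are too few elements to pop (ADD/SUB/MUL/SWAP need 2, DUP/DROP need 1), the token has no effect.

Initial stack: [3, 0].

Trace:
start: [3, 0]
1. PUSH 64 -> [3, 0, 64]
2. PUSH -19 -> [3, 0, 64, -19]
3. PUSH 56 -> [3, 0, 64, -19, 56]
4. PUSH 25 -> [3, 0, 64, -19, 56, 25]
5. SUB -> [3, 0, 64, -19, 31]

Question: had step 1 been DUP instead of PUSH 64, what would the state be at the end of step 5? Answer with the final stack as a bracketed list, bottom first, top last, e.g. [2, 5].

(re-executing from step 1 with the substitution; state before step 1: [3, 0])
1. DUP -> [3, 0, 0]
2. PUSH -19 -> [3, 0, 0, -19]
3. PUSH 56 -> [3, 0, 0, -19, 56]
4. PUSH 25 -> [3, 0, 0, -19, 56, 25]
5. SUB -> [3, 0, 0, -19, 31]

[3, 0, 0, -19, 31]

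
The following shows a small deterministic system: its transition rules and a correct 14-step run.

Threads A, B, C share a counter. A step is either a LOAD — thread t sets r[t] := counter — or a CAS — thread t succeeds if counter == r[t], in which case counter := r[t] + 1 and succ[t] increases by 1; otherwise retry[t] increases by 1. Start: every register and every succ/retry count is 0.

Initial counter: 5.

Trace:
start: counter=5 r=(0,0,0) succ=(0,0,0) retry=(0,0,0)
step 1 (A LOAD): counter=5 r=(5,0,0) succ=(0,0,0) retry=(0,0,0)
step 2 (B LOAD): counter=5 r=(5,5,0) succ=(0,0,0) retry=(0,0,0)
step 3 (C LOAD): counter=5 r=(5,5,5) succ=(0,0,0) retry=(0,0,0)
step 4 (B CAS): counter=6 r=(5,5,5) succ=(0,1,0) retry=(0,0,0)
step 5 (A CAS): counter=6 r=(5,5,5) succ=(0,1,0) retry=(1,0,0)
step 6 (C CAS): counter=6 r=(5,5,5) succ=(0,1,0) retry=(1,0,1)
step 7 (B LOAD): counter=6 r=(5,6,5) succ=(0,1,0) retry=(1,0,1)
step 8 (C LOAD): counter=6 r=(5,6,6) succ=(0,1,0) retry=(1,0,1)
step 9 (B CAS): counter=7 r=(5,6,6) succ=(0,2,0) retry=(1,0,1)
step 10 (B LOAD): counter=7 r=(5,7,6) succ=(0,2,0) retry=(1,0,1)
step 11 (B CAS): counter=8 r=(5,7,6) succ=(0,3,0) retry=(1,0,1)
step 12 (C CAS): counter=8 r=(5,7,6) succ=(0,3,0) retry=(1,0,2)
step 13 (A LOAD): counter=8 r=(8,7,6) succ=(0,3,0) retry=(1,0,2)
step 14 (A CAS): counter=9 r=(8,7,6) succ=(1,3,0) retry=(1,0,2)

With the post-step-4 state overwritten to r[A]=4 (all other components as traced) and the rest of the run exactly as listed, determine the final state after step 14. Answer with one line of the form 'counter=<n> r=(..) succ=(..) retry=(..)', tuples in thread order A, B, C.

counter=9 r=(8,7,6) succ=(1,3,0) retry=(1,0,2)

state after step 4 := counter=6 r=(4,5,5) succ=(0,1,0) retry=(0,0,0)
step 5 (A CAS): counter=6 r=(4,5,5) succ=(0,1,0) retry=(1,0,0)
step 6 (C CAS): counter=6 r=(4,5,5) succ=(0,1,0) retry=(1,0,1)
step 7 (B LOAD): counter=6 r=(4,6,5) succ=(0,1,0) retry=(1,0,1)
step 8 (C LOAD): counter=6 r=(4,6,6) succ=(0,1,0) retry=(1,0,1)
step 9 (B CAS): counter=7 r=(4,6,6) succ=(0,2,0) retry=(1,0,1)
step 10 (B LOAD): counter=7 r=(4,7,6) succ=(0,2,0) retry=(1,0,1)
step 11 (B CAS): counter=8 r=(4,7,6) succ=(0,3,0) retry=(1,0,1)
step 12 (C CAS): counter=8 r=(4,7,6) succ=(0,3,0) retry=(1,0,2)
step 13 (A LOAD): counter=8 r=(8,7,6) succ=(0,3,0) retry=(1,0,2)
step 14 (A CAS): counter=9 r=(8,7,6) succ=(1,3,0) retry=(1,0,2)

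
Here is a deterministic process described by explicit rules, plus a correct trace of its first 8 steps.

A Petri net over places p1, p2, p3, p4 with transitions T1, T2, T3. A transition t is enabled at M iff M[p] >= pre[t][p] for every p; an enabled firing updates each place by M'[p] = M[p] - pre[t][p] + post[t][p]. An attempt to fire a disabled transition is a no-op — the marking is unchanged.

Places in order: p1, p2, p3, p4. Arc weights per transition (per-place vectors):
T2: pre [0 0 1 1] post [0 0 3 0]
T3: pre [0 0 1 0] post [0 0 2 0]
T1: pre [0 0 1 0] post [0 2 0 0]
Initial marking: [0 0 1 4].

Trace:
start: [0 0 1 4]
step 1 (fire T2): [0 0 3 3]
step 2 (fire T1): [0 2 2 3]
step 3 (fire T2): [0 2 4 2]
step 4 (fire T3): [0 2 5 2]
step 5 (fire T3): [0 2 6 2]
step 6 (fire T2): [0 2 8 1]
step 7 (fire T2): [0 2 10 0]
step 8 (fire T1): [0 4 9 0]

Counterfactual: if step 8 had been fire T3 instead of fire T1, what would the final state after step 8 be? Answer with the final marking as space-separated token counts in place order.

0 2 11 0

(re-executing from step 8 with the substitution; state before step 8: [0 2 10 0])
step 8 (fire T3): [0 2 11 0]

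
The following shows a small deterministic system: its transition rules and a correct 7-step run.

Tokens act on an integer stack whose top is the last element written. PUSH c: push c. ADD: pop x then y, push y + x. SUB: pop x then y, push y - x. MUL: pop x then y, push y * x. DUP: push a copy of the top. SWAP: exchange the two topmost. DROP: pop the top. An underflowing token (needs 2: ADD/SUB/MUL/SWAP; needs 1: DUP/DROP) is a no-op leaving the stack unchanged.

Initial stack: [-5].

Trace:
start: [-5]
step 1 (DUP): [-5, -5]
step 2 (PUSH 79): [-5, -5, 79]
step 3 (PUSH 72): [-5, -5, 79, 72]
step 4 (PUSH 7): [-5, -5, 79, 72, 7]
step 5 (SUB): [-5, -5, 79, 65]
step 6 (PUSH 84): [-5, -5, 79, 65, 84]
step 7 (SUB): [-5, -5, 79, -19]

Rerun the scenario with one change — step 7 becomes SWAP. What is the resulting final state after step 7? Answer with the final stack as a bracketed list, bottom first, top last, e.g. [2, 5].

[-5, -5, 79, 84, 65]

(re-executing from step 7 with the substitution; state before step 7: [-5, -5, 79, 65, 84])
step 7 (SWAP): [-5, -5, 79, 84, 65]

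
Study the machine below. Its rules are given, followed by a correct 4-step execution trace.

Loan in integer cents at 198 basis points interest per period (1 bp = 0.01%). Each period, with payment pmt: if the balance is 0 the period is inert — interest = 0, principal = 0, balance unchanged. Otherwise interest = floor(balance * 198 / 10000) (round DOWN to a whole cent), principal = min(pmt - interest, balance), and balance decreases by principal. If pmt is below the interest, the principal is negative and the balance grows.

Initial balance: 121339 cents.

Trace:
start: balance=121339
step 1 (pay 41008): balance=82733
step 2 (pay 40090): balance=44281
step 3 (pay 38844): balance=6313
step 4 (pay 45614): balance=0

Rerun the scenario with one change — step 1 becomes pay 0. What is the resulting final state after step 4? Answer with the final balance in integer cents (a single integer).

4316

(re-executing from step 1 with the substitution; state before step 1: balance=121339)
step 1 (pay 0): balance=123741
step 2 (pay 40090): balance=86101
step 3 (pay 38844): balance=48961
step 4 (pay 45614): balance=4316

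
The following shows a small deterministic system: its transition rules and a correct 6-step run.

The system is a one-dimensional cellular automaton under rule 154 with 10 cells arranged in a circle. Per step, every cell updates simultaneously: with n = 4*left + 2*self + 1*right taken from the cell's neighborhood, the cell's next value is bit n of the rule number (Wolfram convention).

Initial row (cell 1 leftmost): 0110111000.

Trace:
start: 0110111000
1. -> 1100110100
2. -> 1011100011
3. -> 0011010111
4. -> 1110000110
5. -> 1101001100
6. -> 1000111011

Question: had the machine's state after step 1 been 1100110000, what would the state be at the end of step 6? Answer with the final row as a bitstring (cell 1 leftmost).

1010011011

state after step 1 := 1100110000
2. -> 1011101001
3. -> 0011000111
4. -> 1110101110
5. -> 1100001100
6. -> 1010011011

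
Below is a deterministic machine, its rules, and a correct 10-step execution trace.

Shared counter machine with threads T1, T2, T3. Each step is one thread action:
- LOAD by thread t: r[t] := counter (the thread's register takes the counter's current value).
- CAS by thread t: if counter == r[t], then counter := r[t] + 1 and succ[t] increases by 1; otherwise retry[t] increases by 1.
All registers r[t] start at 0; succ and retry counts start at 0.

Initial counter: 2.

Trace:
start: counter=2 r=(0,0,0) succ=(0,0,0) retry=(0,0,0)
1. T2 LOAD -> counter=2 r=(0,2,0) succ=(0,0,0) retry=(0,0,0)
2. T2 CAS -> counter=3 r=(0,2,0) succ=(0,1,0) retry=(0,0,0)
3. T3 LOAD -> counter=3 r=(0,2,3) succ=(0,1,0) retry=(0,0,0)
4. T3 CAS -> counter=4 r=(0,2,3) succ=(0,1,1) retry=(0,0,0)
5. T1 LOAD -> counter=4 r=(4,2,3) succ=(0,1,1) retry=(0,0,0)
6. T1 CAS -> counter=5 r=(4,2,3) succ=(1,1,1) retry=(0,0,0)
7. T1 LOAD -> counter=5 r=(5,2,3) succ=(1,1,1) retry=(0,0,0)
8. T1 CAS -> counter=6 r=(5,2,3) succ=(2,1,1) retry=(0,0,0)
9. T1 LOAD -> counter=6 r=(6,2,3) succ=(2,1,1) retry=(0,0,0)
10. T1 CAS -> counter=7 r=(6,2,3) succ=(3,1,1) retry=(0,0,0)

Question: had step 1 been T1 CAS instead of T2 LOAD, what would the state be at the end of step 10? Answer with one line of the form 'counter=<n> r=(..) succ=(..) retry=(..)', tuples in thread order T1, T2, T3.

(re-executing from step 1 with the substitution; state before step 1: counter=2 r=(0,0,0) succ=(0,0,0) retry=(0,0,0))
1. T1 CAS -> counter=2 r=(0,0,0) succ=(0,0,0) retry=(1,0,0)
2. T2 CAS -> counter=2 r=(0,0,0) succ=(0,0,0) retry=(1,1,0)
3. T3 LOAD -> counter=2 r=(0,0,2) succ=(0,0,0) retry=(1,1,0)
4. T3 CAS -> counter=3 r=(0,0,2) succ=(0,0,1) retry=(1,1,0)
5. T1 LOAD -> counter=3 r=(3,0,2) succ=(0,0,1) retry=(1,1,0)
6. T1 CAS -> counter=4 r=(3,0,2) succ=(1,0,1) retry=(1,1,0)
7. T1 LOAD -> counter=4 r=(4,0,2) succ=(1,0,1) retry=(1,1,0)
8. T1 CAS -> counter=5 r=(4,0,2) succ=(2,0,1) retry=(1,1,0)
9. T1 LOAD -> counter=5 r=(5,0,2) succ=(2,0,1) retry=(1,1,0)
10. T1 CAS -> counter=6 r=(5,0,2) succ=(3,0,1) retry=(1,1,0)

counter=6 r=(5,0,2) succ=(3,0,1) retry=(1,1,0)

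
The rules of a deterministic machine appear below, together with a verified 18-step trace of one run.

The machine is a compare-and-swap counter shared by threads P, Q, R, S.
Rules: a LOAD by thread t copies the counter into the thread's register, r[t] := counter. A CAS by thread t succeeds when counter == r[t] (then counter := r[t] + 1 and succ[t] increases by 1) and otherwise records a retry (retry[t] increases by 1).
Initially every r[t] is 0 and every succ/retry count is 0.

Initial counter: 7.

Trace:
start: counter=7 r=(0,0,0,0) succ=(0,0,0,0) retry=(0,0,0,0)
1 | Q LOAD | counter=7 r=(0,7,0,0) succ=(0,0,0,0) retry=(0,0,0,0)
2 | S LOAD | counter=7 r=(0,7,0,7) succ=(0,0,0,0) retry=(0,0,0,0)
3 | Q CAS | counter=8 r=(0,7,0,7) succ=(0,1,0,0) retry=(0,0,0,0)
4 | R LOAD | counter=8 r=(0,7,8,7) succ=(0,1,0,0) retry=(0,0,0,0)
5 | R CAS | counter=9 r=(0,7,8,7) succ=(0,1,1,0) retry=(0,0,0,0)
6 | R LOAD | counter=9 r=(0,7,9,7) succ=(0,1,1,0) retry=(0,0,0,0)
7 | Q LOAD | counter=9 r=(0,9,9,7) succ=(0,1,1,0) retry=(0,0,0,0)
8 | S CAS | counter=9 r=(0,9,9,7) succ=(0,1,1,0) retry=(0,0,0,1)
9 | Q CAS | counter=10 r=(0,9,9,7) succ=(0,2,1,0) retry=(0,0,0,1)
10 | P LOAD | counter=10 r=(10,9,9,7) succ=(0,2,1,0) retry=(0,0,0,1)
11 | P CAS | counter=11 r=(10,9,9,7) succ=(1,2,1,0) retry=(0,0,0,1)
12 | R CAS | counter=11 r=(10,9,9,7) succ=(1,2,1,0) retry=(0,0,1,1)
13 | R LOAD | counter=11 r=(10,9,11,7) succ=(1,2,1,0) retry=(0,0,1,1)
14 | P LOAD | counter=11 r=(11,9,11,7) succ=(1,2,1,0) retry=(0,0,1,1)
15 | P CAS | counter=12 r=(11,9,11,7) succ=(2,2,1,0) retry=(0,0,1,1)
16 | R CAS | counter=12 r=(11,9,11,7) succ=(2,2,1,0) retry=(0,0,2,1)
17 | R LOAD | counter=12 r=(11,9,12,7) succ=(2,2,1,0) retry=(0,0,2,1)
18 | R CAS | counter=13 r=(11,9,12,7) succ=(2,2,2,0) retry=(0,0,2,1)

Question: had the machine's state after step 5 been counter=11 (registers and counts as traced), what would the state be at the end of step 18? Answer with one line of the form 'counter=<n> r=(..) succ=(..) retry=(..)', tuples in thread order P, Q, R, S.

counter=15 r=(13,11,14,7) succ=(2,2,2,0) retry=(0,0,2,1)

state after step 5 := counter=11 r=(0,7,8,7) succ=(0,1,1,0) retry=(0,0,0,0)
6 | R LOAD | counter=11 r=(0,7,11,7) succ=(0,1,1,0) retry=(0,0,0,0)
7 | Q LOAD | counter=11 r=(0,11,11,7) succ=(0,1,1,0) retry=(0,0,0,0)
8 | S CAS | counter=11 r=(0,11,11,7) succ=(0,1,1,0) retry=(0,0,0,1)
9 | Q CAS | counter=12 r=(0,11,11,7) succ=(0,2,1,0) retry=(0,0,0,1)
10 | P LOAD | counter=12 r=(12,11,11,7) succ=(0,2,1,0) retry=(0,0,0,1)
11 | P CAS | counter=13 r=(12,11,11,7) succ=(1,2,1,0) retry=(0,0,0,1)
12 | R CAS | counter=13 r=(12,11,11,7) succ=(1,2,1,0) retry=(0,0,1,1)
13 | R LOAD | counter=13 r=(12,11,13,7) succ=(1,2,1,0) retry=(0,0,1,1)
14 | P LOAD | counter=13 r=(13,11,13,7) succ=(1,2,1,0) retry=(0,0,1,1)
15 | P CAS | counter=14 r=(13,11,13,7) succ=(2,2,1,0) retry=(0,0,1,1)
16 | R CAS | counter=14 r=(13,11,13,7) succ=(2,2,1,0) retry=(0,0,2,1)
17 | R LOAD | counter=14 r=(13,11,14,7) succ=(2,2,1,0) retry=(0,0,2,1)
18 | R CAS | counter=15 r=(13,11,14,7) succ=(2,2,2,0) retry=(0,0,2,1)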